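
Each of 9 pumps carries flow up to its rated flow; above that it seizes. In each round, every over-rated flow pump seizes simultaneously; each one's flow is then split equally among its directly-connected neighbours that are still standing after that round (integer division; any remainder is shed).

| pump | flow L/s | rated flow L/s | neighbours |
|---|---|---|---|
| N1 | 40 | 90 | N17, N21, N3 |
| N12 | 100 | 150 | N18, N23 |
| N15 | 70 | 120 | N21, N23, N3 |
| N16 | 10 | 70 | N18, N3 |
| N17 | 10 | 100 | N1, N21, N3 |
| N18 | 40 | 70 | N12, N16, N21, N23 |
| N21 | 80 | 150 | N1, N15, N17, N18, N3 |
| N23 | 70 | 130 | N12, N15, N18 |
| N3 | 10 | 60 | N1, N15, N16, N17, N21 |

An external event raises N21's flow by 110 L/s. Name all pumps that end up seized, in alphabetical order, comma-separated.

Round 1 — N21 at 190 > 150. N21 seizes.
  N21 sheds 190 L/s to N1, N15, N17, N18, N3: 38 each.
    N1: 40+38 = 78 ≤ 90
    N15: 70+38 = 108 ≤ 120
    N17: 10+38 = 48 ≤ 100
    N18: 40+38 = 78 > 70
    N3: 10+38 = 48 ≤ 60
Round 2 — N18 seizes.
  N18 sheds 78 L/s to N12, N16, N23: 26 each.
    N12: 100+26 = 126 ≤ 150
    N16: 10+26 = 36 ≤ 70
    N23: 70+26 = 96 ≤ 130
No further seizures.

N18, N21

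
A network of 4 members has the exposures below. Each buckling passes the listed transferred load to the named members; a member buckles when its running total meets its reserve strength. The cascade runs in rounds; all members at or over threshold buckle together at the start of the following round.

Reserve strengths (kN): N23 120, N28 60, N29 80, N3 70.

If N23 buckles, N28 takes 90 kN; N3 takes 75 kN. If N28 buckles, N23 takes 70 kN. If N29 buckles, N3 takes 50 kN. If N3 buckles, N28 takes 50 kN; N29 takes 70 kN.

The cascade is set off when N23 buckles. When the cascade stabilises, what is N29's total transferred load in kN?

Round 1 — N23 buckles (initial).
  N28: +90 → 90 ≥ 60
  N3: +75 → 75 ≥ 70
Round 2 — N28, N3 buckle.
  N29: +70 → 70 < 80
No further bucklings.

70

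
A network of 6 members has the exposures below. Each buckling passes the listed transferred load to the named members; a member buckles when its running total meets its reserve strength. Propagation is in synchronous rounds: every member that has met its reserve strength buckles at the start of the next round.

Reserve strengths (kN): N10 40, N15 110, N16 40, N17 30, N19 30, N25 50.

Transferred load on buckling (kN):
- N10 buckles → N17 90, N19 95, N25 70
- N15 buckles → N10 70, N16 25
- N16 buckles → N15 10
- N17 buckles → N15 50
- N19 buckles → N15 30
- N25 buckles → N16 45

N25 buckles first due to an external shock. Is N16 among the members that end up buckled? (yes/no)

Round 1 — N25 buckles (initial).
  N16: +45 → 45 ≥ 40
Round 2 — N16 buckles.
  N15: +10 → 10 < 110
No further bucklings.

yes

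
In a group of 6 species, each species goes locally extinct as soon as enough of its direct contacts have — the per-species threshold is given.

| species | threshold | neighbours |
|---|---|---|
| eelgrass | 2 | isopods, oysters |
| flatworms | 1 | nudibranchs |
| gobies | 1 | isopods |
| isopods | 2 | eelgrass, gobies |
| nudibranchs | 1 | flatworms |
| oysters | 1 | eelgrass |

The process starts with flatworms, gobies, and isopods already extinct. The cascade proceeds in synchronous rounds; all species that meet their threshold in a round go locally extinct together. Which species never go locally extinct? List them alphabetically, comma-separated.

Round 1 — flatworms, gobies, isopods go locally extinct (initial).
Round 2 — checking thresholds:
  eelgrass: 1 of 2 neighbours < 2, holds.
  nudibranchs: 1 of 1 neighbours ≥ 1, goes locally extinct.
Round 3 — no new extinctions; cascade stops.

eelgrass, oysters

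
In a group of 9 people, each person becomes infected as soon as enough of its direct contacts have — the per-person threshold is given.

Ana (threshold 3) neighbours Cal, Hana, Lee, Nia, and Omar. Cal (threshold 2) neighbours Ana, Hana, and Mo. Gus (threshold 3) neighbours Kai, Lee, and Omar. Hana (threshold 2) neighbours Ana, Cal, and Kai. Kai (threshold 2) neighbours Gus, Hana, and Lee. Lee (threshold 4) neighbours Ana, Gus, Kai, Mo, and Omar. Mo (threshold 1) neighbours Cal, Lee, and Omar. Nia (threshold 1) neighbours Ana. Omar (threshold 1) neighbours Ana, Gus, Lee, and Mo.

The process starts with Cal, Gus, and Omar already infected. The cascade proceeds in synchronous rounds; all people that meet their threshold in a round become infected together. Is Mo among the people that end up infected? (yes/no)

yes

Round 1 — Cal, Gus, Omar become infected (initial).
Round 2 — checking thresholds:
  Ana: 2 of 5 neighbours < 3, holds.
  Hana: 1 of 3 neighbours < 2, holds.
  Kai: 1 of 3 neighbours < 2, holds.
  Lee: 2 of 5 neighbours < 4, holds.
  Mo: 2 of 3 neighbours ≥ 1, becomes infected.
Round 3 — no new infections; cascade stops.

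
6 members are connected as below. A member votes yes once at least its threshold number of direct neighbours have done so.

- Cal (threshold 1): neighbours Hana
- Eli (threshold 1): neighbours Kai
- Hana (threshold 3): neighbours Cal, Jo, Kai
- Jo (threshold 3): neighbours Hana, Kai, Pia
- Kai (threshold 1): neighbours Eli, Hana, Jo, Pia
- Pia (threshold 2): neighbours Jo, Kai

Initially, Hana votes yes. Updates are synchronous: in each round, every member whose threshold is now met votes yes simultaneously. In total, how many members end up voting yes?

Round 1 — Hana votes yes (initial).
Round 2 — checking thresholds:
  Cal: 1 of 1 neighbours ≥ 1, votes yes.
  Jo: 1 of 3 neighbours < 3, holds.
  Kai: 1 of 4 neighbours ≥ 1, votes yes.
Round 3 — checking thresholds:
  Eli: 1 of 1 neighbours ≥ 1, votes yes.
  Jo: 2 of 3 neighbours < 3, holds.
  Pia: 1 of 2 neighbours < 2, holds.
Round 4 — no new yes votes; cascade stops.

4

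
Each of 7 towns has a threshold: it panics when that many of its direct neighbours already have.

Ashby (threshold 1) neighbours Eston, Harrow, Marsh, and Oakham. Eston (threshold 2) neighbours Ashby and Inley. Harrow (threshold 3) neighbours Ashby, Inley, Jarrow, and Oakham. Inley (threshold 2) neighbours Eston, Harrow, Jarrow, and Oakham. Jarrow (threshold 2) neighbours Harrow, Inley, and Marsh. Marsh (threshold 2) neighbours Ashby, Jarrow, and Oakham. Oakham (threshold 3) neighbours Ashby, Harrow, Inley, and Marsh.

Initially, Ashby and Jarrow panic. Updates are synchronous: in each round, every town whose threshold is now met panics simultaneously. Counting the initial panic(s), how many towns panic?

Round 1 — Ashby, Jarrow panic (initial).
Round 2 — checking thresholds:
  Eston: 1 of 2 neighbours < 2, holds.
  Harrow: 2 of 4 neighbours < 3, holds.
  Inley: 1 of 4 neighbours < 2, holds.
  Marsh: 2 of 3 neighbours ≥ 2, panics.
  Oakham: 1 of 4 neighbours < 3, holds.
Round 3 — no new panics; cascade stops.

3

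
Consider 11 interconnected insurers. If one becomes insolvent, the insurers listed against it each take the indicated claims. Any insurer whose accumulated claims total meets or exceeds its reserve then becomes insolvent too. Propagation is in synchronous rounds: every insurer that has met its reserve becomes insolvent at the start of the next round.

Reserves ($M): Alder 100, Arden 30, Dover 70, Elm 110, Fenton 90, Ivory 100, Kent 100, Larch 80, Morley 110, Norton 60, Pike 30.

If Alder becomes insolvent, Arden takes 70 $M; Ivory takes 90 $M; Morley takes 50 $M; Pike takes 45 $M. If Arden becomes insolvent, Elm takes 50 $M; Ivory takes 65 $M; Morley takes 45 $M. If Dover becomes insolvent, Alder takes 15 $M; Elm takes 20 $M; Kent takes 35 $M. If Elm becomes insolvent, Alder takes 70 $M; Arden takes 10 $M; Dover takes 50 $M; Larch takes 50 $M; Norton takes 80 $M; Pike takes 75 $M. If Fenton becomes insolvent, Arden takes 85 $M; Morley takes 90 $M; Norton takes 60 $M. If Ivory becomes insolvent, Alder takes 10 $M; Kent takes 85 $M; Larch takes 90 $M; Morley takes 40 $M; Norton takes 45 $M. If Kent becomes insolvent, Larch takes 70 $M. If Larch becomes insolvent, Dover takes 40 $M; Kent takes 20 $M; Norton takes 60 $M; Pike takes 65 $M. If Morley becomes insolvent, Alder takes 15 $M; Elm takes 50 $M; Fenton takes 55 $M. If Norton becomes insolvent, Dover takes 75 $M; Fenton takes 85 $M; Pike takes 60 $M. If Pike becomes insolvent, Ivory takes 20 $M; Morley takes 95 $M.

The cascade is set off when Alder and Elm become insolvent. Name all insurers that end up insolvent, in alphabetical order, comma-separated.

Round 1 — Alder, Elm become insolvent (initial).
  Arden: +70+10 → 80 ≥ 30
  Dover: +50 → 50 < 70
  Ivory: +90 → 90 < 100
  Larch: +50 → 50 < 80
  Morley: +50 → 50 < 110
  Norton: +80 → 80 ≥ 60
  Pike: +45+75 → 120 ≥ 30
Round 2 — Arden, Norton, Pike become insolvent.
  Dover: +75 → 125 ≥ 70
  Fenton: +85 → 85 < 90
  Ivory: +65+20 → 175 ≥ 100
  Morley: +45+95 → 190 ≥ 110
Round 3 — Dover, Ivory, Morley become insolvent.
  Fenton: +55 → 140 ≥ 90
  Kent: +35+85 → 120 ≥ 100
  Larch: +90 → 140 ≥ 80
Round 4 — Fenton, Kent, Larch become insolvent.
No further insolvencies.

Alder, Arden, Dover, Elm, Fenton, Ivory, Kent, Larch, Morley, Norton, Pike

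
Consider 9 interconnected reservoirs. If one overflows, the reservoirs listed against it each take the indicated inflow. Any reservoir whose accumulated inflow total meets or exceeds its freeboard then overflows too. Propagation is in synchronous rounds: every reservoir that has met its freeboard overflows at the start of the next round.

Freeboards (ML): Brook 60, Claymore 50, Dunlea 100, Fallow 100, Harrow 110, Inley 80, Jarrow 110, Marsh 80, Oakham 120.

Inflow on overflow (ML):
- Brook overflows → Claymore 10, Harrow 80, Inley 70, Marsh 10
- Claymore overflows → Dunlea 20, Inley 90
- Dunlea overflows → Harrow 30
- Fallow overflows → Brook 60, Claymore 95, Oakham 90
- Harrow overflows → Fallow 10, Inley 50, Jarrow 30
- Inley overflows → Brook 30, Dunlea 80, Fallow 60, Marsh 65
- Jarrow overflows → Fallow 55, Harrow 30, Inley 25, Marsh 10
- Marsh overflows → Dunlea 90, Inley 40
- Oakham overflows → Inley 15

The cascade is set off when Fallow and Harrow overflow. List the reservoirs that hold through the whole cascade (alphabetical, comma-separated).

Round 1 — Fallow, Harrow overflow (initial).
  Brook: +60 → 60 ≥ 60
  Claymore: +95 → 95 ≥ 50
  Inley: +50 → 50 < 80
  Jarrow: +30 → 30 < 110
  Oakham: +90 → 90 < 120
Round 2 — Brook, Claymore overflow.
  Dunlea: +20 → 20 < 100
  Inley: +70+90 → 210 ≥ 80
  Marsh: +10 → 10 < 80
Round 3 — Inley overflows.
  Dunlea: +80 → 100 ≥ 100
  Marsh: +65 → 75 < 80
Round 4 — Dunlea overflows.
No further overflows.

Jarrow, Marsh, Oakham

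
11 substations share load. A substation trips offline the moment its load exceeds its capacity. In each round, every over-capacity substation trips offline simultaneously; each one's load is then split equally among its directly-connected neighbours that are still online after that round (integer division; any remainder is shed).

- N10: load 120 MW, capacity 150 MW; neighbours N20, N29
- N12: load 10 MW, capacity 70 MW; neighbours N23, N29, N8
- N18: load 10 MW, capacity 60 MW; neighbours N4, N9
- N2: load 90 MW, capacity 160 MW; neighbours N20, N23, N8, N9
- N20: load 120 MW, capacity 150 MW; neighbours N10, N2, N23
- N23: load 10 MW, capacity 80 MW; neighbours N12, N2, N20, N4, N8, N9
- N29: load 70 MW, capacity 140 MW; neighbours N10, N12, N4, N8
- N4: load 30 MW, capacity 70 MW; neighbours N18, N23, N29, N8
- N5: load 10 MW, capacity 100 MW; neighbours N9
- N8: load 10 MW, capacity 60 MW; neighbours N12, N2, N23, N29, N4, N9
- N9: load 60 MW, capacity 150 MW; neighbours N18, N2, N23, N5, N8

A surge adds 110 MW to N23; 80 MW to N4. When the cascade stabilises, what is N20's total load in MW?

144

Round 1 — N23 at 120 > 80; N4 at 110 > 70. N23, N4 trip offline.
  N23 sheds 120 MW to N12, N2, N20, N8, N9: 24 each.
    N12: 10+24 = 34 ≤ 70
    N2: 90+24 = 114 ≤ 160
    N20: 120+24 = 144 ≤ 150
    N8: 10+24 = 34 ≤ 60
    N9: 60+24 = 84 ≤ 150
  N4 sheds 110 MW to N18, N29, N8: 36 each (2 lost).
    N18: 10+36 = 46 ≤ 60
    N29: 70+36 = 106 ≤ 140
    N8: 34+36 = 70 > 60
Round 2 — N8 trips offline.
  N8 sheds 70 MW to N12, N2, N29, N9: 17 each (2 lost).
    N12: 34+17 = 51 ≤ 70
    N2: 114+17 = 131 ≤ 160
    N29: 106+17 = 123 ≤ 140
    N9: 84+17 = 101 ≤ 150
No further trips.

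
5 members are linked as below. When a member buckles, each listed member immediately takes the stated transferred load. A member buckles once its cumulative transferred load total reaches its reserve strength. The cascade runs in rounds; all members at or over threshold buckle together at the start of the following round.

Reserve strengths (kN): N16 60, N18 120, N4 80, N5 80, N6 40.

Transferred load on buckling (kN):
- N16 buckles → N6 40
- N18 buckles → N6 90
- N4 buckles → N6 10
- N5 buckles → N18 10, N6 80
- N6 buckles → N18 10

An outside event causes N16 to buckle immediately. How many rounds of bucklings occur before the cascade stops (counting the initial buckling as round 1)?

Round 1 — N16 buckles (initial).
  N6: +40 → 40 ≥ 40
Round 2 — N6 buckles.
  N18: +10 → 10 < 120
No further bucklings.

2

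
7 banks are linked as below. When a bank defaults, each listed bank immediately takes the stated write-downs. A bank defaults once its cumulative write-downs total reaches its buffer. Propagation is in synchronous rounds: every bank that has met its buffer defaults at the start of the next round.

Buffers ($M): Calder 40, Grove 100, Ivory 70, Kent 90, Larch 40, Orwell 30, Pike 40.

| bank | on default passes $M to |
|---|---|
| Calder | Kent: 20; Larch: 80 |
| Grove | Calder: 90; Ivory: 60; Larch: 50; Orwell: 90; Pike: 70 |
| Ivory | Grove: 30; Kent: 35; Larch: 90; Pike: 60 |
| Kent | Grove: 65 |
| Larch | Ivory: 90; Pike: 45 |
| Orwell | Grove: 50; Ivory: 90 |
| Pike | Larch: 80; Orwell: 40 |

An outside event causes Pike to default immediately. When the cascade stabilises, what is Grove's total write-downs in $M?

80

Round 1 — Pike defaults (initial).
  Larch: +80 → 80 ≥ 40
  Orwell: +40 → 40 ≥ 30
Round 2 — Larch, Orwell default.
  Grove: +50 → 50 < 100
  Ivory: +90+90 → 180 ≥ 70
Round 3 — Ivory defaults.
  Grove: +30 → 80 < 100
  Kent: +35 → 35 < 90
No further defaults.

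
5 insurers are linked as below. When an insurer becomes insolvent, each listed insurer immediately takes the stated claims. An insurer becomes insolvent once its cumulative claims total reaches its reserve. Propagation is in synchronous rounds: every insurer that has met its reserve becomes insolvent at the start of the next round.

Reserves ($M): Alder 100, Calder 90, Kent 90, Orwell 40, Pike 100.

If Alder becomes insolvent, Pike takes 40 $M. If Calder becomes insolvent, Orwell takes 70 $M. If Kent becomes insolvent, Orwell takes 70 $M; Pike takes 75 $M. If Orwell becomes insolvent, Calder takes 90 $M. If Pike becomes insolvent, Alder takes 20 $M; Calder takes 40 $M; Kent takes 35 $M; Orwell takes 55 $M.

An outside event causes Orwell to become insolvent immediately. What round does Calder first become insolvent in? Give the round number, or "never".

2

Round 1 — Orwell becomes insolvent (initial).
  Calder: +90 → 90 ≥ 90
Round 2 — Calder becomes insolvent.
No further insolvencies.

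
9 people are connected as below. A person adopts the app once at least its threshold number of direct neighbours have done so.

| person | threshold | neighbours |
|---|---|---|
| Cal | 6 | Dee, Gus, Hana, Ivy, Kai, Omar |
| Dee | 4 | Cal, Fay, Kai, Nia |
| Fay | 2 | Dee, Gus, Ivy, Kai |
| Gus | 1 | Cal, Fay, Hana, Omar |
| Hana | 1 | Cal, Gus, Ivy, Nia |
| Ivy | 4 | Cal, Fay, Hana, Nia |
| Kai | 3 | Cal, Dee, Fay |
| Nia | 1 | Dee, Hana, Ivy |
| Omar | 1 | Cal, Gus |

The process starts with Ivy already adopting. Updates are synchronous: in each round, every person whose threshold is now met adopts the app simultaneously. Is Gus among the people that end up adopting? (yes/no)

yes

Round 1 — Ivy adopts the app (initial).
Round 2 — checking thresholds:
  Cal: 1 of 6 neighbours < 6, holds.
  Fay: 1 of 4 neighbours < 2, holds.
  Hana: 1 of 4 neighbours ≥ 1, adopts the app.
  Nia: 1 of 3 neighbours ≥ 1, adopts the app.
Round 3 — checking thresholds:
  Cal: 2 of 6 neighbours < 6, holds.
  Dee: 1 of 4 neighbours < 4, holds.
  Fay: 1 of 4 neighbours < 2, holds.
  Gus: 1 of 4 neighbours ≥ 1, adopts the app.
Round 4 — checking thresholds:
  Cal: 3 of 6 neighbours < 6, holds.
  Dee: 1 of 4 neighbours < 4, holds.
  Fay: 2 of 4 neighbours ≥ 2, adopts the app.
  Omar: 1 of 2 neighbours ≥ 1, adopts the app.
Round 5 — no new adoptions; cascade stops.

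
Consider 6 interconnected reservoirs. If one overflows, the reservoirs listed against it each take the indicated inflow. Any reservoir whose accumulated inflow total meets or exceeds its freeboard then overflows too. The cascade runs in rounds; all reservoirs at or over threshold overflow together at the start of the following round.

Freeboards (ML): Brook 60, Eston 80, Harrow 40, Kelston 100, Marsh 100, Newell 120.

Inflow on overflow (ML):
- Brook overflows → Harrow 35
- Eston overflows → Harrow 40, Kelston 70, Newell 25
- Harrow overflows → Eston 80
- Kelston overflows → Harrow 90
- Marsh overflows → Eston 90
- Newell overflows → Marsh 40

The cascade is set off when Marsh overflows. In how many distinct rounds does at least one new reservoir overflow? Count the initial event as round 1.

Round 1 — Marsh overflows (initial).
  Eston: +90 → 90 ≥ 80
Round 2 — Eston overflows.
  Harrow: +40 → 40 ≥ 40
  Kelston: +70 → 70 < 100
  Newell: +25 → 25 < 120
Round 3 — Harrow overflows.
No further overflows.

3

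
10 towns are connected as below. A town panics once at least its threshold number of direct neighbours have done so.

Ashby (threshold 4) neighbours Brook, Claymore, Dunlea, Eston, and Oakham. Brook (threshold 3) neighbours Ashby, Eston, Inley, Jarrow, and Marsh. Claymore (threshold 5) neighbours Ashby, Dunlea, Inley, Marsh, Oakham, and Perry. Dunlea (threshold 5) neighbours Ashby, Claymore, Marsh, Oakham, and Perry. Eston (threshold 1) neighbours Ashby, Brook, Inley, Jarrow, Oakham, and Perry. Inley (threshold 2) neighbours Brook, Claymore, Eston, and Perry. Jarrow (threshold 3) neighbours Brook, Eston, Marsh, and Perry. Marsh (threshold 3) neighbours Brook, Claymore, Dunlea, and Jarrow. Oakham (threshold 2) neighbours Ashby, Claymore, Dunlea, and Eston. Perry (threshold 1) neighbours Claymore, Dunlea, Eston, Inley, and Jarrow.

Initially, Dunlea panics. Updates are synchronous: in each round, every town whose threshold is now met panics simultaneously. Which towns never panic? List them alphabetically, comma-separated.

Round 1 — Dunlea panics (initial).
Round 2 — checking thresholds:
  Ashby: 1 of 5 neighbours < 4, holds.
  Claymore: 1 of 6 neighbours < 5, holds.
  Marsh: 1 of 4 neighbours < 3, holds.
  Oakham: 1 of 4 neighbours < 2, holds.
  Perry: 1 of 5 neighbours ≥ 1, panics.
Round 3 — checking thresholds:
  Ashby: 1 of 5 neighbours < 4, holds.
  Claymore: 2 of 6 neighbours < 5, holds.
  Eston: 1 of 6 neighbours ≥ 1, panics.
  Inley: 1 of 4 neighbours < 2, holds.
  Jarrow: 1 of 4 neighbours < 3, holds.
  Marsh: 1 of 4 neighbours < 3, holds.
  Oakham: 1 of 4 neighbours < 2, holds.
Round 4 — checking thresholds:
  Ashby: 2 of 5 neighbours < 4, holds.
  Brook: 1 of 5 neighbours < 3, holds.
  Claymore: 2 of 6 neighbours < 5, holds.
  Inley: 2 of 4 neighbours ≥ 2, panics.
  Jarrow: 2 of 4 neighbours < 3, holds.
  Marsh: 1 of 4 neighbours < 3, holds.
  Oakham: 2 of 4 neighbours ≥ 2, panics.
Round 5 — no new panics; cascade stops.

Ashby, Brook, Claymore, Jarrow, Marsh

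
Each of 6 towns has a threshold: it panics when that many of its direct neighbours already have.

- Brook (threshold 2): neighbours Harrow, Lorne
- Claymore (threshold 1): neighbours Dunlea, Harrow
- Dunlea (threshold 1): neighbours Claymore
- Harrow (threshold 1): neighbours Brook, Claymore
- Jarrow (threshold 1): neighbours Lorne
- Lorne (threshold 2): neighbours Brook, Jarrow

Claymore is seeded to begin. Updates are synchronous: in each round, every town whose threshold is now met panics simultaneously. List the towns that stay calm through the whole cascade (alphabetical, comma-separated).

Brook, Jarrow, Lorne

Round 1 — Claymore panics (initial).
Round 2 — checking thresholds:
  Dunlea: 1 of 1 neighbours ≥ 1, panics.
  Harrow: 1 of 2 neighbours ≥ 1, panics.
Round 3 — no new panics; cascade stops.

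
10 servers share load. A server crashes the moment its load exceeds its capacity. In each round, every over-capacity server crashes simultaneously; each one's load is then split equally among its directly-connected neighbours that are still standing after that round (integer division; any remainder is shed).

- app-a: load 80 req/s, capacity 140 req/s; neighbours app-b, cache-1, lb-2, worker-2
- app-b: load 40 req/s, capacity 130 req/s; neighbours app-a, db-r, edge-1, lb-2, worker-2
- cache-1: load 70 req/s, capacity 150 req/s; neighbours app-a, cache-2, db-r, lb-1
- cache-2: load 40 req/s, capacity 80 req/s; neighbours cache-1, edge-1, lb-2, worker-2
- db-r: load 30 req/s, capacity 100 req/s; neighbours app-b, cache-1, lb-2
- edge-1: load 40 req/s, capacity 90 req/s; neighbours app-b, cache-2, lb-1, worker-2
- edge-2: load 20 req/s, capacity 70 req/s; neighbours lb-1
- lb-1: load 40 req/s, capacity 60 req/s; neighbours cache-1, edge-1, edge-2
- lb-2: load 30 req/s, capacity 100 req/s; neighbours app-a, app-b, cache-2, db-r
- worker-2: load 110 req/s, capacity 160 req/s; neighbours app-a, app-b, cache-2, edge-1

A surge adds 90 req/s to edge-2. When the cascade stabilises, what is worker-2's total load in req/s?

Round 1 — edge-2 at 110 > 70. edge-2 crashes.
  edge-2 sheds 110 req/s to lb-1: 110 each.
    lb-1: 40+110 = 150 > 60
Round 2 — lb-1 crashes.
  lb-1 sheds 150 req/s to cache-1, edge-1: 75 each.
    cache-1: 70+75 = 145 ≤ 150
    edge-1: 40+75 = 115 > 90
Round 3 — edge-1 crashes.
  edge-1 sheds 115 req/s to app-b, cache-2, worker-2: 38 each (1 lost).
    app-b: 40+38 = 78 ≤ 130
    cache-2: 40+38 = 78 ≤ 80
    worker-2: 110+38 = 148 ≤ 160
No further crashes.

148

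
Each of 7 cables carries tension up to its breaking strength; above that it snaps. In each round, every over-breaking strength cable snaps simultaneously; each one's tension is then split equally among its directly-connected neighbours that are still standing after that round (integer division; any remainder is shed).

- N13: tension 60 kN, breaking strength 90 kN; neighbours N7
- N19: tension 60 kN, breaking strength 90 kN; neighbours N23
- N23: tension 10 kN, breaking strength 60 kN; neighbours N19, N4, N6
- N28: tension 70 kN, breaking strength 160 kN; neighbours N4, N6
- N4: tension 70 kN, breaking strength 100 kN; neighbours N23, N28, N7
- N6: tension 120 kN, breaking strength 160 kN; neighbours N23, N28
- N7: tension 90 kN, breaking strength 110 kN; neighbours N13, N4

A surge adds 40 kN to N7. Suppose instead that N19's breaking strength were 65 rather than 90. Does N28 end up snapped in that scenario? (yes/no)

no

With N19's breaking strength at 65:
Round 1 — N7 at 130 > 110. N7 snaps.
  N7 sheds 130 kN to N13, N4: 65 each.
    N13: 60+65 = 125 > 90
    N4: 70+65 = 135 > 100
Round 2 — N13, N4 snap.
  N13 sheds 125 kN: no online neighbours, lost.
  N4 sheds 135 kN to N23, N28: 67 each (1 lost).
    N23: 10+67 = 77 > 60
    N28: 70+67 = 137 ≤ 160
Round 3 — N23 snaps.
  N23 sheds 77 kN to N19, N6: 38 each (1 lost).
    N19: 60+38 = 98 > 65
    N6: 120+38 = 158 ≤ 160
Round 4 — N19 snaps.
  N19 sheds 98 kN: no online neighbours, lost.
No further breaks.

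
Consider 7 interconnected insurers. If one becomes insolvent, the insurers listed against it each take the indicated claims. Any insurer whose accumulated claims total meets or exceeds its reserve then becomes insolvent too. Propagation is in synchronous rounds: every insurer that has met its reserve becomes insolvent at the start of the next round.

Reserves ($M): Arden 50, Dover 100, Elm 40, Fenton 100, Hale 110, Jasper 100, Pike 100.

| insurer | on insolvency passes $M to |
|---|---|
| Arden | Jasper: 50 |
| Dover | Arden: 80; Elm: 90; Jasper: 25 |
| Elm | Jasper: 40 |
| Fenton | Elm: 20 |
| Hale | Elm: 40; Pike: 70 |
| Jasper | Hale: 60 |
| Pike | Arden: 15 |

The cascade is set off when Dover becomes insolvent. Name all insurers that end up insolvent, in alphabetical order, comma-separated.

Arden, Dover, Elm, Jasper

Round 1 — Dover becomes insolvent (initial).
  Arden: +80 → 80 ≥ 50
  Elm: +90 → 90 ≥ 40
  Jasper: +25 → 25 < 100
Round 2 — Arden, Elm become insolvent.
  Jasper: +50+40 → 115 ≥ 100
Round 3 — Jasper becomes insolvent.
  Hale: +60 → 60 < 110
No further insolvencies.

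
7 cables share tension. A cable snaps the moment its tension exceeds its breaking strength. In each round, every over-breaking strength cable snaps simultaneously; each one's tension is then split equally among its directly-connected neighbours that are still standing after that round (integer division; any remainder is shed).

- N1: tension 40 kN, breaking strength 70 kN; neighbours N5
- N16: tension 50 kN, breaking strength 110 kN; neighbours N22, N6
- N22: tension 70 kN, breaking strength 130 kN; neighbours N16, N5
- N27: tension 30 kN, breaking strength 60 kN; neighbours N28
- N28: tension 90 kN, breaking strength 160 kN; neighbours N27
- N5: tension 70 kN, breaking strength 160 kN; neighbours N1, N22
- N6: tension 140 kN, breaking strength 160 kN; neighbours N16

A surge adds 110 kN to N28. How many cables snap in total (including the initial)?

Round 1 — N28 at 200 > 160. N28 snaps.
  N28 sheds 200 kN to N27: 200 each.
    N27: 30+200 = 230 > 60
Round 2 — N27 snaps.
  N27 sheds 230 kN: no online neighbours, lost.
No further breaks.

2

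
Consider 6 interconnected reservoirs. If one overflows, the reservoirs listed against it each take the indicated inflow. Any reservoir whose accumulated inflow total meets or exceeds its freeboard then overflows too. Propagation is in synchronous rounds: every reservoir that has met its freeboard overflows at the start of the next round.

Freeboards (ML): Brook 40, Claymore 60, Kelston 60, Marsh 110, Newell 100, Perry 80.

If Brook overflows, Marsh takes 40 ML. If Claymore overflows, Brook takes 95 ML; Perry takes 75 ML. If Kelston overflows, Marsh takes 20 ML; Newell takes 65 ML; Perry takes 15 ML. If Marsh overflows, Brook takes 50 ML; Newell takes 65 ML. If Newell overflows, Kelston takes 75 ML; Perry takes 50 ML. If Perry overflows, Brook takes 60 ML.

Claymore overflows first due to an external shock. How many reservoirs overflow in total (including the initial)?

2

Round 1 — Claymore overflows (initial).
  Brook: +95 → 95 ≥ 40
  Perry: +75 → 75 < 80
Round 2 — Brook overflows.
  Marsh: +40 → 40 < 110
No further overflows.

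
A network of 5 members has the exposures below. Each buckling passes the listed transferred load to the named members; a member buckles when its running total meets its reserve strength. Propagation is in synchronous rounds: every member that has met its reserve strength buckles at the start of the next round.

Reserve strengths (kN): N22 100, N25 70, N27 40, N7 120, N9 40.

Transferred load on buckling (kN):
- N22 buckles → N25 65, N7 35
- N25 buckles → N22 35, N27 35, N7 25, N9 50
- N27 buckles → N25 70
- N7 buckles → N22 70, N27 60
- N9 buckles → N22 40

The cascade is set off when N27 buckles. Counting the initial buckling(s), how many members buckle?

Round 1 — N27 buckles (initial).
  N25: +70 → 70 ≥ 70
Round 2 — N25 buckles.
  N22: +35 → 35 < 100
  N7: +25 → 25 < 120
  N9: +50 → 50 ≥ 40
Round 3 — N9 buckles.
  N22: +40 → 75 < 100
No further bucklings.

3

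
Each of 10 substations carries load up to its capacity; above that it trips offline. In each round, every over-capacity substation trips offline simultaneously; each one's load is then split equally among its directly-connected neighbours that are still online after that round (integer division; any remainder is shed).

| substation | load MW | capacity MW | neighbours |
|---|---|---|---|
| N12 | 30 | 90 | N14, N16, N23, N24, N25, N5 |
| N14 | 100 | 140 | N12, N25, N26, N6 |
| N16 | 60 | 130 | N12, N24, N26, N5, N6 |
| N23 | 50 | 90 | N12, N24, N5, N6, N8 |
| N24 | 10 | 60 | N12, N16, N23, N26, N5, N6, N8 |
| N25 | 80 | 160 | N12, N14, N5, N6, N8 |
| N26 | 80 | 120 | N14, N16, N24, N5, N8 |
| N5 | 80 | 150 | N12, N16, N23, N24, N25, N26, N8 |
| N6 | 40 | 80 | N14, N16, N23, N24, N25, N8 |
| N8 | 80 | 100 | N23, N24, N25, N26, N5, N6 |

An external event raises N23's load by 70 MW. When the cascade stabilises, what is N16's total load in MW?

99

Round 1 — N23 at 120 > 90. N23 trips offline.
  N23 sheds 120 MW to N12, N24, N5, N6, N8: 24 each.
    N12: 30+24 = 54 ≤ 90
    N24: 10+24 = 34 ≤ 60
    N5: 80+24 = 104 ≤ 150
    N6: 40+24 = 64 ≤ 80
    N8: 80+24 = 104 > 100
Round 2 — N8 trips offline.
  N8 sheds 104 MW to N24, N25, N26, N5, N6: 20 each (4 lost).
    N24: 34+20 = 54 ≤ 60
    N25: 80+20 = 100 ≤ 160
    N26: 80+20 = 100 ≤ 120
    N5: 104+20 = 124 ≤ 150
    N6: 64+20 = 84 > 80
Round 3 — N6 trips offline.
  N6 sheds 84 MW to N14, N16, N24, N25: 21 each.
    N14: 100+21 = 121 ≤ 140
    N16: 60+21 = 81 ≤ 130
    N24: 54+21 = 75 > 60
    N25: 100+21 = 121 ≤ 160
Round 4 — N24 trips offline.
  N24 sheds 75 MW to N12, N16, N26, N5: 18 each (3 lost).
    N12: 54+18 = 72 ≤ 90
    N16: 81+18 = 99 ≤ 130
    N26: 100+18 = 118 ≤ 120
    N5: 124+18 = 142 ≤ 150
No further trips.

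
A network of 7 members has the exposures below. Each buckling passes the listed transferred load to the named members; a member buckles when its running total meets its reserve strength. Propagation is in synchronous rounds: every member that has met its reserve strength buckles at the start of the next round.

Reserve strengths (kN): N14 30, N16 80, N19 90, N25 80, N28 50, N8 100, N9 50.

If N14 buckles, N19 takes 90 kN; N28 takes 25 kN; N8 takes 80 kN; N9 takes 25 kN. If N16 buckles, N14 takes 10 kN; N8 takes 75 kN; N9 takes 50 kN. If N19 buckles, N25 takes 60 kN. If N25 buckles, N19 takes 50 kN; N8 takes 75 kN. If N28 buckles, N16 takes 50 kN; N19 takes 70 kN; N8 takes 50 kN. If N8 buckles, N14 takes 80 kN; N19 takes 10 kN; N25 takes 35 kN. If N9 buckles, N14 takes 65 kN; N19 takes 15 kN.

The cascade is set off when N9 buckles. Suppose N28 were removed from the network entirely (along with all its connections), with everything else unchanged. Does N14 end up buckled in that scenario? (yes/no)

With N28 removed:
Round 1 — N9 buckles (initial).
  N14: +65 → 65 ≥ 30
  N19: +15 → 15 < 90
Round 2 — N14 buckles.
  N19: +90 → 105 ≥ 90
  N8: +80 → 80 < 100
Round 3 — N19 buckles.
  N25: +60 → 60 < 80
No further bucklings.

yes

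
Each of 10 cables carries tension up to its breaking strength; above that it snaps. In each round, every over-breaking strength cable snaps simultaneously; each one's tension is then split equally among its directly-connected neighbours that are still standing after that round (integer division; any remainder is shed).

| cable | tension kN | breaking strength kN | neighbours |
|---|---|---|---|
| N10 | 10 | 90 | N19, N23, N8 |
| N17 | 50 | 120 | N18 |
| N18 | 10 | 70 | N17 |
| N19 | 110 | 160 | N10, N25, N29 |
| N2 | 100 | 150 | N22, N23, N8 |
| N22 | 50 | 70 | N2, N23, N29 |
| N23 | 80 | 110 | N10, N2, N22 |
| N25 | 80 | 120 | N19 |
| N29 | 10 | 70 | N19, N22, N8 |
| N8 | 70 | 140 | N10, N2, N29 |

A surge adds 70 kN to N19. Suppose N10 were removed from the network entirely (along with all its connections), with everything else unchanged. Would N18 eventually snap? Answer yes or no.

no

With N10 removed:
Round 1 — N19 at 180 > 160. N19 snaps.
  N19 sheds 180 kN to N25, N29: 90 each.
    N25: 80+90 = 170 > 120
    N29: 10+90 = 100 > 70
Round 2 — N25, N29 snap.
  N25 sheds 170 kN: no online neighbours, lost.
  N29 sheds 100 kN to N22, N8: 50 each.
    N22: 50+50 = 100 > 70
    N8: 70+50 = 120 ≤ 140
Round 3 — N22 snaps.
  N22 sheds 100 kN to N2, N23: 50 each.
    N2: 100+50 = 150 ≤ 150
    N23: 80+50 = 130 > 110
Round 4 — N23 snaps.
  N23 sheds 130 kN to N2: 130 each.
    N2: 150+130 = 280 > 150
Round 5 — N2 snaps.
  N2 sheds 280 kN to N8: 280 each.
    N8: 120+280 = 400 > 140
Round 6 — N8 snaps.
  N8 sheds 400 kN: no online neighbours, lost.
No further breaks.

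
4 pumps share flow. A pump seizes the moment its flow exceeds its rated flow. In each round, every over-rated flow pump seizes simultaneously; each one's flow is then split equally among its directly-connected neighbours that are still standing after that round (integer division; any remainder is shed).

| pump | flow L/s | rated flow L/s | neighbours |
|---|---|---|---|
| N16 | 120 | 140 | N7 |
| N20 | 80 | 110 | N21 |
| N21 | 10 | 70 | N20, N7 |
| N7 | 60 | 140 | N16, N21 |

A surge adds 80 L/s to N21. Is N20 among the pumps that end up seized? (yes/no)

yes

Round 1 — N21 at 90 > 70. N21 seizes.
  N21 sheds 90 L/s to N20, N7: 45 each.
    N20: 80+45 = 125 > 110
    N7: 60+45 = 105 ≤ 140
Round 2 — N20 seizes.
  N20 sheds 125 L/s: no online neighbours, lost.
No further seizures.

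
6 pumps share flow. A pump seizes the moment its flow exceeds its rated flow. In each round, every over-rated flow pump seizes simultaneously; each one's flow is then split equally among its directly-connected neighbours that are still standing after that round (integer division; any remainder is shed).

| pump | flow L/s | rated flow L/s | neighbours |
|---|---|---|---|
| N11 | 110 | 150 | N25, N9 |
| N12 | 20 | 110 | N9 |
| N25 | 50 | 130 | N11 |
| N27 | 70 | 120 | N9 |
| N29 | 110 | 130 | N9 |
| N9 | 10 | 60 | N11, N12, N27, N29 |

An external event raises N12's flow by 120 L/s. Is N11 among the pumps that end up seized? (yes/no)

Round 1 — N12 at 140 > 110. N12 seizes.
  N12 sheds 140 L/s to N9: 140 each.
    N9: 10+140 = 150 > 60
Round 2 — N9 seizes.
  N9 sheds 150 L/s to N11, N27, N29: 50 each.
    N11: 110+50 = 160 > 150
    N27: 70+50 = 120 ≤ 120
    N29: 110+50 = 160 > 130
Round 3 — N11, N29 seize.
  N11 sheds 160 L/s to N25: 160 each.
    N25: 50+160 = 210 > 130
  N29 sheds 160 L/s: no online neighbours, lost.
Round 4 — N25 seizes.
  N25 sheds 210 L/s: no online neighbours, lost.
No further seizures.

yes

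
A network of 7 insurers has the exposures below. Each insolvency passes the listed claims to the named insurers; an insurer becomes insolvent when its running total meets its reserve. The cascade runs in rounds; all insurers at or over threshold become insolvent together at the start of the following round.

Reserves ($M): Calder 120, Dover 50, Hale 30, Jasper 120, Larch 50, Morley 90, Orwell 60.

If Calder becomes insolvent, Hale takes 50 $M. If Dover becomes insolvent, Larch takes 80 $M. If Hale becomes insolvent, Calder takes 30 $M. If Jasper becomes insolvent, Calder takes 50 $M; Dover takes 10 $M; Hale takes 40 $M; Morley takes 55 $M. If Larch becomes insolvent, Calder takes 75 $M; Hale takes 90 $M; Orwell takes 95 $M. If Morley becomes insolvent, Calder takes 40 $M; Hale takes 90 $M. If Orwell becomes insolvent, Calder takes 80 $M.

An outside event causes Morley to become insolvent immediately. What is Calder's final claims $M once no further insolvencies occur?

70

Round 1 — Morley becomes insolvent (initial).
  Calder: +40 → 40 < 120
  Hale: +90 → 90 ≥ 30
Round 2 — Hale becomes insolvent.
  Calder: +30 → 70 < 120
No further insolvencies.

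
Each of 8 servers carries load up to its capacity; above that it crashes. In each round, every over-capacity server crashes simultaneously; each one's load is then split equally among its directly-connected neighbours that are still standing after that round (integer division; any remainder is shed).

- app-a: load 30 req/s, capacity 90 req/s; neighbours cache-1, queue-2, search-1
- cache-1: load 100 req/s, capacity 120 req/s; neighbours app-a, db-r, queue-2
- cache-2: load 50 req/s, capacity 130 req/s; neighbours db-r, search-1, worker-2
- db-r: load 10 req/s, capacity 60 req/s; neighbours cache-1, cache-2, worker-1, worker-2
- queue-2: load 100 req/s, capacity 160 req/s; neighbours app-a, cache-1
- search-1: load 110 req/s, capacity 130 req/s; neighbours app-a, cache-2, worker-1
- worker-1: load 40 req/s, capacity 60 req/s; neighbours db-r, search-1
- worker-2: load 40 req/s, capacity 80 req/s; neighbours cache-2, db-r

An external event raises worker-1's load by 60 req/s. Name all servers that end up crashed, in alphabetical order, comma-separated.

app-a, cache-1, cache-2, db-r, queue-2, search-1, worker-1, worker-2

Round 1 — worker-1 at 100 > 60. worker-1 crashes.
  worker-1 sheds 100 req/s to db-r, search-1: 50 each.
    db-r: 10+50 = 60 ≤ 60
    search-1: 110+50 = 160 > 130
Round 2 — search-1 crashes.
  search-1 sheds 160 req/s to app-a, cache-2: 80 each.
    app-a: 30+80 = 110 > 90
    cache-2: 50+80 = 130 ≤ 130
Round 3 — app-a crashes.
  app-a sheds 110 req/s to cache-1, queue-2: 55 each.
    cache-1: 100+55 = 155 > 120
    queue-2: 100+55 = 155 ≤ 160
Round 4 — cache-1 crashes.
  cache-1 sheds 155 req/s to db-r, queue-2: 77 each (1 lost).
    db-r: 60+77 = 137 > 60
    queue-2: 155+77 = 232 > 160
Round 5 — db-r, queue-2 crash.
  db-r sheds 137 req/s to cache-2, worker-2: 68 each (1 lost).
    cache-2: 130+68 = 198 > 130
    worker-2: 40+68 = 108 > 80
  queue-2 sheds 232 req/s: no online neighbours, lost.
Round 6 — cache-2, worker-2 crash.
  cache-2 sheds 198 req/s: no online neighbours, lost.
  worker-2 sheds 108 req/s: no online neighbours, lost.
No further crashes.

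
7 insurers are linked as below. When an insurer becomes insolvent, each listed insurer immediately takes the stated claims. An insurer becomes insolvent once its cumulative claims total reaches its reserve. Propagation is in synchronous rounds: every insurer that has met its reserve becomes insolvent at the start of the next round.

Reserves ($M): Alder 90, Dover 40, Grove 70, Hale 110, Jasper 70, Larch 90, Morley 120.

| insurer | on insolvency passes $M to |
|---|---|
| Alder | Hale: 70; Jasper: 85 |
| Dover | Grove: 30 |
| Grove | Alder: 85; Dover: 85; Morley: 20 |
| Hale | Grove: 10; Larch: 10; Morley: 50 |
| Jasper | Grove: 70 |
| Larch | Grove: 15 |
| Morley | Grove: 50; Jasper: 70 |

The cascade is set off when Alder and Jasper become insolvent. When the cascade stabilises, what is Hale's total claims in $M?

Round 1 — Alder, Jasper become insolvent (initial).
  Grove: +70 → 70 ≥ 70
  Hale: +70 → 70 < 110
Round 2 — Grove becomes insolvent.
  Dover: +85 → 85 ≥ 40
  Morley: +20 → 20 < 120
Round 3 — Dover becomes insolvent.
No further insolvencies.

70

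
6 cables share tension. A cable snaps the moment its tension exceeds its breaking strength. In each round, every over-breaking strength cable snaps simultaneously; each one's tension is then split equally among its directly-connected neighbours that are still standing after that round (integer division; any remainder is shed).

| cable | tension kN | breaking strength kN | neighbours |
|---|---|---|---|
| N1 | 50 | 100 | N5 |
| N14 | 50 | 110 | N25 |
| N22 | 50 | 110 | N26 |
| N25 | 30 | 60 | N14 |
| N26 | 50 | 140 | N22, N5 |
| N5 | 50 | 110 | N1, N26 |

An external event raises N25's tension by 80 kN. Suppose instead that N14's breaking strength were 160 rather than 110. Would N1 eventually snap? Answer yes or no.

With N14's breaking strength at 160:
Round 1 — N25 at 110 > 60. N25 snaps.
  N25 sheds 110 kN to N14: 110 each.
    N14: 50+110 = 160 ≤ 160
No further breaks.

no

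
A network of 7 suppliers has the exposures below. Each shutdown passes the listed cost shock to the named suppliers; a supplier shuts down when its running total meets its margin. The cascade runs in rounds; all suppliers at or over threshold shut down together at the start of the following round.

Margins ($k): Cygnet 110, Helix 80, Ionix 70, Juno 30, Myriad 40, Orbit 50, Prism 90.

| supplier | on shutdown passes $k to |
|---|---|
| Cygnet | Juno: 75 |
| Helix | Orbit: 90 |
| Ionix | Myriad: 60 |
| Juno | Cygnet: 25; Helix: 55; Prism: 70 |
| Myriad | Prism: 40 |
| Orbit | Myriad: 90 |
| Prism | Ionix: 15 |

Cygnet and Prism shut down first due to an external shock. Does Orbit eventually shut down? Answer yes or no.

Round 1 — Cygnet, Prism shut down (initial).
  Ionix: +15 → 15 < 70
  Juno: +75 → 75 ≥ 30
Round 2 — Juno shuts down.
  Helix: +55 → 55 < 80
No further shutdowns.

no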